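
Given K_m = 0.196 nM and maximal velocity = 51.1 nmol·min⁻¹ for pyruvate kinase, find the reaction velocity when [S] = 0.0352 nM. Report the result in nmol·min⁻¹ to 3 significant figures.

[S]/(Km+[S]) = 0.0352/0.2312 = 0.1522, the fractional saturation.
v = 0.1522 × Vmax = 0.1522 × 51.1 = 7.78 nmol·min⁻¹.

7.78 nmol·min⁻¹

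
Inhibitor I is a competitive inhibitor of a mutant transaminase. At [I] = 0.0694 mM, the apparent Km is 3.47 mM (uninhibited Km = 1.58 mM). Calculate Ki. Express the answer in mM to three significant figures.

0.0580 mM

Competitive: Km,app = α·Km with α = 1 + [I]/Ki.
α = Km,app/Km = 3.47/1.58 = 2.196.
Since α = 1 + [I]/Ki, [I]/Ki = 2.196 − 1 = 1.196 and Ki = 0.0694/1.196 = 0.0580 mM.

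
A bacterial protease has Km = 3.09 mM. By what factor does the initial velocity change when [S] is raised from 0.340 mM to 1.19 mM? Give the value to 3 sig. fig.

The fractional saturations are [S]/(Km+[S]) = 0.340/3.430 = 0.09913 and 1.19/4.280 = 0.2780.
v₂/v₁ is just their ratio: 0.2780/0.09913 = 2.80.

2.80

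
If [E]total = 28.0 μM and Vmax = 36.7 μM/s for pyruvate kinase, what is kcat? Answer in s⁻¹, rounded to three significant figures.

1.31 s⁻¹

kcat = Vmax/[E]total = 36.7 μM/s / 28.0 μM = 1.31 s⁻¹.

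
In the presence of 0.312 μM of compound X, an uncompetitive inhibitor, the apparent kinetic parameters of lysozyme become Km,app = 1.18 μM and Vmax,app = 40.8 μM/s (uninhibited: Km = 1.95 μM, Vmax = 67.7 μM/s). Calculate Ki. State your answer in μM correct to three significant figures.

Uncompetitive: Vmax,app = Vmax/α (and Km,app = Km/α) with α = 1 + [I]/Ki.
α = Vmax/Vmax,app = 67.7/40.8 = 1.659.
Ki = [I]/(α − 1) = 0.312/0.6593 = 0.473 μM.

0.473 μM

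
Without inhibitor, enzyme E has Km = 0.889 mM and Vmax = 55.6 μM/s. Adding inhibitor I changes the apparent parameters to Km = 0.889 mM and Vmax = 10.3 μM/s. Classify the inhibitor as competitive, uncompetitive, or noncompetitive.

noncompetitive

Vmax decreases (55.6 → 10.3 μM/s) while Km is unchanged — pure noncompetitive inhibition.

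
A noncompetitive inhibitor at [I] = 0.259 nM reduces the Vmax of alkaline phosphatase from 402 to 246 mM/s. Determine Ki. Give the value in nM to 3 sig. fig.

Noncompetitive: Vmax,app = Vmax/α with α = 1 + [I]/Ki.
α = Vmax/Vmax,app = 402/246 = 1.634.
Since α = 1 + [I]/Ki, [I]/Ki = 1.634 − 1 = 0.6341 and Ki = 0.259/0.6341 = 0.408 nM.

0.408 nM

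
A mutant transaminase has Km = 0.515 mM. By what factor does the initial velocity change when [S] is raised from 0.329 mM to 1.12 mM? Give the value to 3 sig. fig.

Since Vmax cancels, v₂/v₁ = [S]₂(Km+[S]₁) / [S]₁(Km+[S]₂).
= 1.12×(0.515+0.329) / (0.329×(0.515+1.12)) = 0.9453/0.5379 = 1.76.

1.76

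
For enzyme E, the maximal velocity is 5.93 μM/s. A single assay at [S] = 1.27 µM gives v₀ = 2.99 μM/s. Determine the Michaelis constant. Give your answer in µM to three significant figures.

1.25 µM

v/Vmax = 2.99/5.93 = 0.5042 = [S]/(Km+[S]).
So Km + [S] = [S]/0.5042 = 2.519 µM, giving Km = 2.519 − 1.27 = 1.25 µM.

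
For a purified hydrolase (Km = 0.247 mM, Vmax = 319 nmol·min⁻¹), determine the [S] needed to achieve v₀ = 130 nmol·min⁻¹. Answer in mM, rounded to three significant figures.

The required fractional saturation is v/Vmax = 130/319 = 0.4075.
Then [S]/(Km+[S]) = 0.4075 ⇒ [S] = 0.247 × 0.4075/(1 − 0.4075) = 0.170 mM.

0.170 mM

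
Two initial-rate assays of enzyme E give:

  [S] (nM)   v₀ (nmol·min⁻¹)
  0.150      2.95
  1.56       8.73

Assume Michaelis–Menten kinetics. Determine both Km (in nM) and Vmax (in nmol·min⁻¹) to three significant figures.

Km = 0.411 nM; Vmax = 11.0 nmol·min⁻¹

From v = Vmax[S]/(Km+[S]), each point gives Vmax = v(Km+[S])/[S].
Equating: 2.95(Km+0.150)/0.150 = 8.73(Km+1.56)/1.56.
19.67·Km + 2.95 = 5.596·Km + 8.73, so (19.67 − 5.596)·Km = 8.73 − 2.95.
Km = 5.780/14.07 = 0.411 nM; then Vmax = 2.95(0.411+0.150)/0.150 = 11.0 nmol·min⁻¹.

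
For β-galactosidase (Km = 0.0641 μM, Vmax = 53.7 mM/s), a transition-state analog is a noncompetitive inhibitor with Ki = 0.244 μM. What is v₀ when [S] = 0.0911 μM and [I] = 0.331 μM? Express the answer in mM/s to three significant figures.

α = 1 + [I]/Ki = 1 + 0.331/0.244 = 2.357.
For a noncompetitive inhibitor, Vmax is reduced to Vmax/α while Km is unchanged: Km,app = 0.0641 μM, Vmax,app = 22.8 mM/s.
v = Vmax,app·[S]/(Km,app + [S]) = 22.8 × 0.0911/(0.0641 + 0.0911) = 13.4 mM/s.

13.4 mM/s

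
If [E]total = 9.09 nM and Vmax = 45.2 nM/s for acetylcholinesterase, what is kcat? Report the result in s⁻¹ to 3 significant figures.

4.97 s⁻¹

kcat = Vmax/[E]total = 45.2 nM/s / 9.09 nM = 4.97 s⁻¹.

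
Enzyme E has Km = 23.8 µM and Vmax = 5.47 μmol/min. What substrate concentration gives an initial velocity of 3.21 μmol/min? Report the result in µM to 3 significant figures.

33.8 µM

The required fractional saturation is v/Vmax = 3.21/5.47 = 0.5868.
Then [S]/(Km+[S]) = 0.5868 ⇒ [S] = 23.8 × 0.5868/(1 − 0.5868) = 33.8 µM.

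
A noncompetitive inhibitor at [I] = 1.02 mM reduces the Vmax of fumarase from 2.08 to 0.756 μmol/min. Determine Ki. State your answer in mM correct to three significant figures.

0.582 mM

Noncompetitive: Vmax,app = Vmax/α with α = 1 + [I]/Ki.
α = Vmax/Vmax,app = 2.08/0.756 = 2.751.
Since α = 1 + [I]/Ki, [I]/Ki = 2.751 − 1 = 1.751 and Ki = 1.02/1.751 = 0.582 mM.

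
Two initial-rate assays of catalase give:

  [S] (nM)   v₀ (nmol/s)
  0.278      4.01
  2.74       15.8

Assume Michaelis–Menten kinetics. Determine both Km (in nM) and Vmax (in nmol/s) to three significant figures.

Km = 1.36 nM; Vmax = 23.7 nmol/s

In reciprocal form, 1/v = (Km/Vmax)·(1/[S]) + 1/Vmax. The two points give (1/[S], 1/v) = (3.597, 0.2494) and (0.3650, 0.06329).
Slope = (0.2494 − 0.06329)/(3.597 − 0.3650) = 0.05757; intercept = 0.2494 − 0.05757×3.597 = 0.04228.
Vmax = 1/intercept = 23.7 nmol/s; Km = slope × Vmax = 0.05757 × 23.7 = 1.36 nM.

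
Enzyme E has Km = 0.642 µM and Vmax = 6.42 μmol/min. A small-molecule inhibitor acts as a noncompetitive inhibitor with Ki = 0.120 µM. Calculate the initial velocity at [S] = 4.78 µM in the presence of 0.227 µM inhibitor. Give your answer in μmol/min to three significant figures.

1.96 μmol/min

α = 1 + [I]/Ki = 1 + 0.227/0.120 = 2.892.
For a noncompetitive inhibitor, Vmax is reduced to Vmax/α while Km is unchanged: Km,app = 0.642 µM, Vmax,app = 2.22 μmol/min.
v = Vmax,app·[S]/(Km,app + [S]) = 2.22 × 4.78/(0.642 + 4.78) = 1.96 μmol/min.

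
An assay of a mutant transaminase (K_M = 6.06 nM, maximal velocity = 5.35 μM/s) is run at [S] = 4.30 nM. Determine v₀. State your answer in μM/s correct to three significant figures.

[S]/(Km+[S]) = 4.30/10.36 = 0.4151, the fractional saturation.
v = 0.4151 × Vmax = 0.4151 × 5.35 = 2.22 μM/s.

2.22 μM/s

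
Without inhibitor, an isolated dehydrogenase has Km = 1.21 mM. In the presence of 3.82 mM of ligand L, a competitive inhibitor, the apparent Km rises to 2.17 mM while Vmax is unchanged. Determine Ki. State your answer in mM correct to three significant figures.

Competitive: Km,app = α·Km with α = 1 + [I]/Ki.
α = Km,app/Km = 2.17/1.21 = 1.793.
Since α = 1 + [I]/Ki, [I]/Ki = 1.793 − 1 = 0.7934 and Ki = 3.82/0.7934 = 4.81 mM.

4.81 mM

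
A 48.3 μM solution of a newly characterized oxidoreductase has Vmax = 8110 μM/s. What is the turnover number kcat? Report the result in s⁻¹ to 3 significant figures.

168 s⁻¹

kcat = Vmax/[E]total = 8110 μM/s / 48.3 μM = 168 s⁻¹.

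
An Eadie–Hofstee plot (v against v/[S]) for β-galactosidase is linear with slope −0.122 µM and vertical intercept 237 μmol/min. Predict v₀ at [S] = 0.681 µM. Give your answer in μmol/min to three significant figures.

In the Eadie–Hofstee form v = Vmax − Km·(v/[S]), the slope is −Km and the intercept is Vmax, so Km = 0.122 µM and Vmax = 237 μmol/min.
v = 237 × 0.681/(0.122 + 0.681) = 201 μmol/min.

201 μmol/min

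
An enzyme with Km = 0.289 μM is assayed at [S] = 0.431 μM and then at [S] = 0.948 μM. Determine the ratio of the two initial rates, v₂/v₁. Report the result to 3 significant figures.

1.28

Since Vmax cancels, v₂/v₁ = [S]₂(Km+[S]₁) / [S]₁(Km+[S]₂).
= 0.948×(0.289+0.431) / (0.431×(0.289+0.948)) = 0.6826/0.5331 = 1.28.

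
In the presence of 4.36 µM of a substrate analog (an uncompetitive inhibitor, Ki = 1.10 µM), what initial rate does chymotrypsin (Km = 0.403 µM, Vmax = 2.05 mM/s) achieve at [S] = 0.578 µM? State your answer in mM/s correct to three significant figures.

α = 1 + [I]/Ki = 1 + 4.36/1.10 = 4.964.
For an uncompetitive inhibitor, both parameters are divided by α, giving Vmax/α and Km/α: Km,app = 0.0812 µM, Vmax,app = 0.413 mM/s.
v = Vmax,app·[S]/(Km,app + [S]) = 0.413 × 0.578/(0.0812 + 0.578) = 0.362 mM/s.

0.362 mM/s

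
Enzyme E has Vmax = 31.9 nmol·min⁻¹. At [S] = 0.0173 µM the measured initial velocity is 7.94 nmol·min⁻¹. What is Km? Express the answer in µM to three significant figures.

0.0522 µM

From v = Vmax[S]/(Km+[S]), Km = [S](Vmax − v)/v.
Km = 0.0173 × (31.9 − 7.94) / 7.94 = 0.4145/7.94 = 0.0522 µM.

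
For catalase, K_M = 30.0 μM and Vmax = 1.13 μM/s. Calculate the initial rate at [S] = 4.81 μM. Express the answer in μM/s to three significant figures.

v = Vmax·[S]/(Km + [S]) = 1.13 × 4.81 / (30.0 + 4.81)
  = 5.435 / 34.81 = 0.156 μM/s.

0.156 μM/s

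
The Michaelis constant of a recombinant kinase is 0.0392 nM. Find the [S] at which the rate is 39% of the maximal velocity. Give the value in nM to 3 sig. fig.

v/Vmax = [S]/(Km+[S]) = 0.39, so [S] = Km·0.39/(1 − 0.39) = 0.0392 × 0.6393.
[S] = 0.0251 nM.

0.0251 nM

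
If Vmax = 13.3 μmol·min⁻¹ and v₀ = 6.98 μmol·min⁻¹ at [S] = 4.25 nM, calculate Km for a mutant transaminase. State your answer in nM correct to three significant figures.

From v = Vmax[S]/(Km+[S]), Km = [S](Vmax − v)/v.
Km = 4.25 × (13.3 − 6.98) / 6.98 = 26.86/6.98 = 3.85 nM.

3.85 nM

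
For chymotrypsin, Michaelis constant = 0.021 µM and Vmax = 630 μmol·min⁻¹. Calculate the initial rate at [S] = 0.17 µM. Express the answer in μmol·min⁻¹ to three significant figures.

v = Vmax·[S]/(Km + [S]) = 630 × 0.17 / (0.021 + 0.17)
  = 107.1 / 0.1910 = 561 μmol·min⁻¹.

561 μmol·min⁻¹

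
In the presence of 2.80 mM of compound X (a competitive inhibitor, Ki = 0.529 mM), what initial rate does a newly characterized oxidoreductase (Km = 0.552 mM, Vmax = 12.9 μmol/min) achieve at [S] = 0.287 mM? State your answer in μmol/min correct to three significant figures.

0.984 μmol/min

With α = 1 + [I]/Ki = 1 + 2.80/0.529 = 6.293, the competitive rate law is v = Vmax[S] / (αKm + [S]).
v = 12.9×0.287 / (6.293×0.552 + 0.287) = 3.702/3.761 = 0.984 μmol/min.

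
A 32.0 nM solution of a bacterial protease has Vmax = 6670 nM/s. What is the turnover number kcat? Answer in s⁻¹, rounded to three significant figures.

208 s⁻¹

kcat = Vmax/[E]total = 6670 nM/s / 32.0 nM = 208 s⁻¹.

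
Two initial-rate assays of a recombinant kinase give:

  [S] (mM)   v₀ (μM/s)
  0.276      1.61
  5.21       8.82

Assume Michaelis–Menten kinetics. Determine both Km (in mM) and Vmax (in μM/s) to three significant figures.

Km = 1.74 mM; Vmax = 11.8 μM/s

From v = Vmax[S]/(Km+[S]), each point gives Vmax = v(Km+[S])/[S].
Equating: 1.61(Km+0.276)/0.276 = 8.82(Km+5.21)/5.21.
5.833·Km + 1.61 = 1.693·Km + 8.82, so (5.833 − 1.693)·Km = 8.82 − 1.61.
Km = 7.210/4.140 = 1.74 mM; then Vmax = 1.61(1.74+0.276)/0.276 = 11.8 μM/s.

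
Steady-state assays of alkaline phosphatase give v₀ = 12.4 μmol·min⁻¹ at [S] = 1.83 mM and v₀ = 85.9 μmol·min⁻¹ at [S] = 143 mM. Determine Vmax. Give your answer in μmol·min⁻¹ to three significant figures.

In reciprocal form, 1/v = (Km/Vmax)·(1/[S]) + 1/Vmax. The two points give (1/[S], 1/v) = (0.5464, 0.08065) and (0.006993, 0.01164).
Slope = (0.08065 − 0.01164)/(0.5464 − 0.006993) = 0.1279; intercept = 0.08065 − 0.1279×0.5464 = 0.01075.
Vmax = 1/intercept = 93.0 μmol·min⁻¹; Km = slope × Vmax = 0.1279 × 93.0 = 11.9 mM.

93.0 μmol·min⁻¹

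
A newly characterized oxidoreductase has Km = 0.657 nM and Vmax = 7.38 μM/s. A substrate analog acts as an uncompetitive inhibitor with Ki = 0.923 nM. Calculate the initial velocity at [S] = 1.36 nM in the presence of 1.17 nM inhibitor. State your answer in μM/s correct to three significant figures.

α = 1 + [I]/Ki = 1 + 1.17/0.923 = 2.268.
For an uncompetitive inhibitor, both parameters are divided by α, giving Vmax/α and Km/α: Km,app = 0.290 nM, Vmax,app = 3.25 μM/s.
v = Vmax,app·[S]/(Km,app + [S]) = 3.25 × 1.36/(0.290 + 1.36) = 2.68 μM/s.

2.68 μM/s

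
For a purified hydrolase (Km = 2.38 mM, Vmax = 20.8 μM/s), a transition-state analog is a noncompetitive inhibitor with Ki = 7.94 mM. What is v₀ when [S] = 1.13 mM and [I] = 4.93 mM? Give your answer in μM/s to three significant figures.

4.13 μM/s

With α = 1 + [I]/Ki = 1 + 4.93/7.94 = 1.621, the noncompetitive rate law is v = (Vmax/α)·[S] / (Km + [S]).
v = (20.8/1.621)×1.13 / (2.38 + 1.13) = 14.50/3.510 = 4.13 μM/s.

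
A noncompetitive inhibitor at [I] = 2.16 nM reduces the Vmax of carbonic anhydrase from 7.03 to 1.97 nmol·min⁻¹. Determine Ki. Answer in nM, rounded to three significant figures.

Noncompetitive: Vmax,app = Vmax/α with α = 1 + [I]/Ki.
α = Vmax/Vmax,app = 7.03/1.97 = 3.569.
Since α = 1 + [I]/Ki, [I]/Ki = 3.569 − 1 = 2.569 and Ki = 2.16/2.569 = 0.841 nM.

0.841 nM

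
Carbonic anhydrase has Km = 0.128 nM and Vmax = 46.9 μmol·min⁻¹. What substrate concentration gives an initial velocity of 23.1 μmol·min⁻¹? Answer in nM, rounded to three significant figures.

0.124 nM

The required fractional saturation is v/Vmax = 23.1/46.9 = 0.4925.
Then [S]/(Km+[S]) = 0.4925 ⇒ [S] = 0.128 × 0.4925/(1 − 0.4925) = 0.124 nM.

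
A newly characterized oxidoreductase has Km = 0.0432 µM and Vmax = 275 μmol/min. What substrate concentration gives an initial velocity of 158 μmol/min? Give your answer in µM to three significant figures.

0.0583 µM

The required fractional saturation is v/Vmax = 158/275 = 0.5745.
Then [S]/(Km+[S]) = 0.5745 ⇒ [S] = 0.0432 × 0.5745/(1 − 0.5745) = 0.0583 µM.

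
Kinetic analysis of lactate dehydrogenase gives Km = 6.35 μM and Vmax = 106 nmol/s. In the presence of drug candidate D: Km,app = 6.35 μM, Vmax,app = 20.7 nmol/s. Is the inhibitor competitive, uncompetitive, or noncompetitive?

Vmax decreases (106 → 20.7 nmol/s) while Km is unchanged — pure noncompetitive inhibition.

noncompetitive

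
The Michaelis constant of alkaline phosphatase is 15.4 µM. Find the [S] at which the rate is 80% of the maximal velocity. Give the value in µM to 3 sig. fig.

v/Vmax = [S]/(Km+[S]) = 0.8, so [S] = Km·0.8/(1 − 0.8) = 15.4 × 4.000.
[S] = 61.6 µM.

61.6 µM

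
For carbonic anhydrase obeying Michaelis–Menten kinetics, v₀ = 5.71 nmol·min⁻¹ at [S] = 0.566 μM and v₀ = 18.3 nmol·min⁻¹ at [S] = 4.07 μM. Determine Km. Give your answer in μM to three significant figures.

2.25 μM

From v = Vmax[S]/(Km+[S]), each point gives Vmax = v(Km+[S])/[S].
Equating: 5.71(Km+0.566)/0.566 = 18.3(Km+4.07)/4.07.
10.09·Km + 5.71 = 4.496·Km + 18.3, so (10.09 − 4.496)·Km = 18.3 − 5.71.
Km = 12.59/5.592 = 2.25 μM; then Vmax = 5.71(2.25+0.566)/0.566 = 28.4 nmol·min⁻¹.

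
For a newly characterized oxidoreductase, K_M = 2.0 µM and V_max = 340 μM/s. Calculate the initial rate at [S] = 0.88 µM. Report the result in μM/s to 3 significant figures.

104 μM/s

v = Vmax·[S]/(Km + [S]) = 340 × 0.88 / (2.0 + 0.88)
  = 299.2 / 2.880 = 104 μM/s.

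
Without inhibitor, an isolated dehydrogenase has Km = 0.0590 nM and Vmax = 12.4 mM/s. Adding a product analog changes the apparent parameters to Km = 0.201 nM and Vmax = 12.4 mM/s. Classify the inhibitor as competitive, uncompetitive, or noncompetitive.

competitive

Km increases (0.0590 → 0.201 nM) while Vmax is unchanged — the hallmark of competitive inhibition.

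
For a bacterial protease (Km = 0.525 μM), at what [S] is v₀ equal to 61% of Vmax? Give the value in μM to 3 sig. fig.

0.821 μM

v/Vmax = [S]/(Km+[S]) = 0.61, so [S] = Km·0.61/(1 − 0.61) = 0.525 × 1.564.
[S] = 0.821 μM.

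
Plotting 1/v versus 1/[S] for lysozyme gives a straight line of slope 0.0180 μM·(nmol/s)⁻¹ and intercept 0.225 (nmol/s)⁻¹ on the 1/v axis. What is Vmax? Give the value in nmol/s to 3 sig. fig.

The y-intercept of a Lineweaver–Burk plot equals 1/Vmax, so Vmax = 1/0.225 = 4.44 nmol/s.

4.44 nmol/s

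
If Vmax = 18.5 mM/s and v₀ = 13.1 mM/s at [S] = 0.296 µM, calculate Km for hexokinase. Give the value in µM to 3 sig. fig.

v/Vmax = 13.1/18.5 = 0.7081 = [S]/(Km+[S]).
So Km + [S] = [S]/0.7081 = 0.4180 µM, giving Km = 0.4180 − 0.296 = 0.122 µM.

0.122 µM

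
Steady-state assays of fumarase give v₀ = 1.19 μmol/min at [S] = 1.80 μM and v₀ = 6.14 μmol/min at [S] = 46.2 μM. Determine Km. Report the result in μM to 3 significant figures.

From v = Vmax[S]/(Km+[S]), each point gives Vmax = v(Km+[S])/[S].
Equating: 1.19(Km+1.80)/1.80 = 6.14(Km+46.2)/46.2.
0.6611·Km + 1.19 = 0.1329·Km + 6.14, so (0.6611 − 0.1329)·Km = 6.14 − 1.19.
Km = 4.950/0.5282 = 9.37 μM; then Vmax = 1.19(9.37+1.80)/1.80 = 7.39 μmol/min.

9.37 μM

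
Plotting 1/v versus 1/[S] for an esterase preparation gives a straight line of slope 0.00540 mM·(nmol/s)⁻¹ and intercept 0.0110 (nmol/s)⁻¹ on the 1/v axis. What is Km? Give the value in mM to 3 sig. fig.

0.491 mM

y-intercept = 1/Vmax ⇒ Vmax = 90.9 nmol/s; slope = Km/Vmax ⇒ Km = slope × Vmax.
Km = 0.00540 × 90.9 = 0.491 mM.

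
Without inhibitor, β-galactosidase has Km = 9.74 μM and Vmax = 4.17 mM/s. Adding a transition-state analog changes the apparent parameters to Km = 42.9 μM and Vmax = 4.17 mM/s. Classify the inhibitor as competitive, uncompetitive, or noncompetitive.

Km increases (9.74 → 42.9 μM) while Vmax is unchanged — the hallmark of competitive inhibition.

competitive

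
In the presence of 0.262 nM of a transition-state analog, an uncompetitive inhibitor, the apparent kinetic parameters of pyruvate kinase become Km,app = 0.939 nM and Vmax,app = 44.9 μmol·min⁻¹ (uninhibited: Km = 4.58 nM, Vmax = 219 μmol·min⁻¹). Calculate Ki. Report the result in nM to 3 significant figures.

Uncompetitive: Vmax,app = Vmax/α (and Km,app = Km/α) with α = 1 + [I]/Ki.
α = Vmax/Vmax,app = 219/44.9 = 4.878.
Since α = 1 + [I]/Ki, [I]/Ki = 4.878 − 1 = 3.878 and Ki = 0.262/3.878 = 0.0676 nM.

0.0676 nM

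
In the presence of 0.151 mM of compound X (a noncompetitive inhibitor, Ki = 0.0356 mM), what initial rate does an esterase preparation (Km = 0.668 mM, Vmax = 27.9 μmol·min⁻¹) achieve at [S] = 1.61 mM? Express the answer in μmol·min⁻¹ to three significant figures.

α = 1 + [I]/Ki = 1 + 0.151/0.0356 = 5.242.
For a noncompetitive inhibitor, Vmax is reduced to Vmax/α while Km is unchanged: Km,app = 0.668 mM, Vmax,app = 5.32 μmol·min⁻¹.
v = Vmax,app·[S]/(Km,app + [S]) = 5.32 × 1.61/(0.668 + 1.61) = 3.76 μmol·min⁻¹.

3.76 μmol·min⁻¹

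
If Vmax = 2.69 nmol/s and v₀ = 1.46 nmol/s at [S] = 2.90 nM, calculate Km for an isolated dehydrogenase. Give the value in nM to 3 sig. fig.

From v = Vmax[S]/(Km+[S]), Km = [S](Vmax − v)/v.
Km = 2.90 × (2.69 − 1.46) / 1.46 = 3.567/1.46 = 2.44 nM.

2.44 nM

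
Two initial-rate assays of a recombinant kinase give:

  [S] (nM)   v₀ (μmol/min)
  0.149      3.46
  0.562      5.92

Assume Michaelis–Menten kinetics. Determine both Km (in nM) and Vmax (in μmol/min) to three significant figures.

Km = 0.194 nM; Vmax = 7.96 μmol/min

From v = Vmax[S]/(Km+[S]), each point gives Vmax = v(Km+[S])/[S].
Equating: 3.46(Km+0.149)/0.149 = 5.92(Km+0.562)/0.562.
23.22·Km + 3.46 = 10.53·Km + 5.92, so (23.22 − 10.53)·Km = 5.92 − 3.46.
Km = 2.460/12.69 = 0.194 nM; then Vmax = 3.46(0.194+0.149)/0.149 = 7.96 μmol/min.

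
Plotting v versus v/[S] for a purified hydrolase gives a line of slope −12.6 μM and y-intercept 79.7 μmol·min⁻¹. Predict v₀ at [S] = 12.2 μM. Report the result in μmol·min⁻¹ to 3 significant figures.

In the Eadie–Hofstee form v = Vmax − Km·(v/[S]), the slope is −Km and the intercept is Vmax, so Km = 12.6 μM and Vmax = 79.7 μmol·min⁻¹.
v = 79.7 × 12.2/(12.6 + 12.2) = 39.2 μmol·min⁻¹.

39.2 μmol·min⁻¹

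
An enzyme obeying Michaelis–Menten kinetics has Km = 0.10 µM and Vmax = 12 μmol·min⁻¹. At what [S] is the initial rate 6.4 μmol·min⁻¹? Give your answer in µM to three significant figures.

The required fractional saturation is v/Vmax = 6.4/12 = 0.5333.
Then [S]/(Km+[S]) = 0.5333 ⇒ [S] = 0.10 × 0.5333/(1 − 0.5333) = 0.114 µM.

0.114 µM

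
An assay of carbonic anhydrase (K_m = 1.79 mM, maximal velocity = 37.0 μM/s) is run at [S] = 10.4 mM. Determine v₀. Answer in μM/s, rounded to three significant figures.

[S]/(Km+[S]) = 10.4/12.19 = 0.8532, the fractional saturation.
v = 0.8532 × Vmax = 0.8532 × 37.0 = 31.6 μM/s.

31.6 μM/s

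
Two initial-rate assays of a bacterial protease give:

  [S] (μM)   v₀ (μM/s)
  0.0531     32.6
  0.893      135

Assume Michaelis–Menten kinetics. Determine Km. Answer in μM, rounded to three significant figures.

From v = Vmax[S]/(Km+[S]), each point gives Vmax = v(Km+[S])/[S].
Equating: 32.6(Km+0.0531)/0.0531 = 135(Km+0.893)/0.893.
613.9·Km + 32.6 = 151.2·Km + 135, so (613.9 − 151.2)·Km = 135 − 32.6.
Km = 102.4/462.8 = 0.221 μM; then Vmax = 32.6(0.221+0.0531)/0.0531 = 168 μM/s.

0.221 μM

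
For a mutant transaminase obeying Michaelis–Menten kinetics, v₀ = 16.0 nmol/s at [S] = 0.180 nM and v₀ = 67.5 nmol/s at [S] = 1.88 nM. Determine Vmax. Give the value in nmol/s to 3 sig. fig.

102 nmol/s

From v = Vmax[S]/(Km+[S]), each point gives Vmax = v(Km+[S])/[S].
Equating: 16.0(Km+0.180)/0.180 = 67.5(Km+1.88)/1.88.
88.89·Km + 16.0 = 35.90·Km + 67.5, so (88.89 − 35.90)·Km = 67.5 − 16.0.
Km = 51.50/52.98 = 0.972 nM; then Vmax = 16.0(0.972+0.180)/0.180 = 102 nmol/s.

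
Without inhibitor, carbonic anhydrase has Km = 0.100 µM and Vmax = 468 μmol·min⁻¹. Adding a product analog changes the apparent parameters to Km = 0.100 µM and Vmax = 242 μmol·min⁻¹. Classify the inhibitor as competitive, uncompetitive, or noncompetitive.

noncompetitive

Vmax decreases (468 → 242 μmol·min⁻¹) while Km is unchanged — pure noncompetitive inhibition.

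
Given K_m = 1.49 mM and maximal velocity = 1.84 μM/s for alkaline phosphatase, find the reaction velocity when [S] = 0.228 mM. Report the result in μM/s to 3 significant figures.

0.244 μM/s

v = Vmax·[S]/(Km + [S]) = 1.84 × 0.228 / (1.49 + 0.228)
  = 0.4195 / 1.718 = 0.244 μM/s.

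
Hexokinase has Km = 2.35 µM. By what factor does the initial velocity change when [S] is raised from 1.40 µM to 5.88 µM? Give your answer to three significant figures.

1.91

The fractional saturations are [S]/(Km+[S]) = 1.40/3.750 = 0.3733 and 5.88/8.230 = 0.7145.
v₂/v₁ is just their ratio: 0.7145/0.3733 = 1.91.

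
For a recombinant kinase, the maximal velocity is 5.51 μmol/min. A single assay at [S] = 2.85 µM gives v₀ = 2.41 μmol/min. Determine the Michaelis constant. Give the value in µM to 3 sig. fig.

v/Vmax = 2.41/5.51 = 0.4374 = [S]/(Km+[S]).
So Km + [S] = [S]/0.4374 = 6.516 µM, giving Km = 6.516 − 2.85 = 3.67 µM.

3.67 µM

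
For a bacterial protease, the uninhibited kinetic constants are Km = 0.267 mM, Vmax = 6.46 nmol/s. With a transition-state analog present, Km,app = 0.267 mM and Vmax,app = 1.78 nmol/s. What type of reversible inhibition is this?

Vmax decreases (6.46 → 1.78 nmol/s) while Km is unchanged — pure noncompetitive inhibition.

noncompetitive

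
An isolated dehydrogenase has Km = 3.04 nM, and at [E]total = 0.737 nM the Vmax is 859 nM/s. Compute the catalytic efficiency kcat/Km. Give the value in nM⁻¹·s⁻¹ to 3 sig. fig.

kcat = Vmax/[E]total = 859/0.737 = 1170 s⁻¹.
kcat/Km = 1170/3.04 = 383 nM⁻¹·s⁻¹.

383 nM⁻¹·s⁻¹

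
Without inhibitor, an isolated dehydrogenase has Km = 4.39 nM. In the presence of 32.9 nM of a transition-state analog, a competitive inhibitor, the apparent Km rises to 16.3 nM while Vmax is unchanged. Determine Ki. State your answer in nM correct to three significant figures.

Competitive: Km,app = α·Km with α = 1 + [I]/Ki.
α = Km,app/Km = 16.3/4.39 = 3.713.
Since α = 1 + [I]/Ki, [I]/Ki = 3.713 − 1 = 2.713 and Ki = 32.9/2.713 = 12.1 nM.

12.1 nM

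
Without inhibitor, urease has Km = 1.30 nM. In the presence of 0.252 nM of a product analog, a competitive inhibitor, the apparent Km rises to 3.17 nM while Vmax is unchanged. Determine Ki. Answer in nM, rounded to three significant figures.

0.175 nM

Competitive: Km,app = α·Km with α = 1 + [I]/Ki.
α = Km,app/Km = 3.17/1.30 = 2.438.
Ki = [I]/(α − 1) = 0.252/1.438 = 0.175 nM.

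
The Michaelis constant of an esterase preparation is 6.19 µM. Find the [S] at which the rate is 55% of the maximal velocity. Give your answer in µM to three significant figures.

7.57 µM

v/Vmax = [S]/(Km+[S]) = 0.55, so [S] = Km·0.55/(1 − 0.55) = 6.19 × 1.222.
[S] = 7.57 µM.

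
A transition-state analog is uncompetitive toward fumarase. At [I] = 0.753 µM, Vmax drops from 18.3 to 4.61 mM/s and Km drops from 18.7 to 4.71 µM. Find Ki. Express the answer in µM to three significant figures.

Uncompetitive: Vmax,app = Vmax/α (and Km,app = Km/α) with α = 1 + [I]/Ki.
α = Vmax/Vmax,app = 18.3/4.61 = 3.970.
Since α = 1 + [I]/Ki, [I]/Ki = 3.970 − 1 = 2.970 and Ki = 0.753/2.970 = 0.254 µM.

0.254 µM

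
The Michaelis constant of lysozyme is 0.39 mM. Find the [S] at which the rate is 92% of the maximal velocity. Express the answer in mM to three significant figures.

4.49 mM

v/Vmax = [S]/(Km+[S]) = 0.92, so [S] = Km·0.92/(1 − 0.92) = 0.39 × 11.50.
[S] = 4.49 mM.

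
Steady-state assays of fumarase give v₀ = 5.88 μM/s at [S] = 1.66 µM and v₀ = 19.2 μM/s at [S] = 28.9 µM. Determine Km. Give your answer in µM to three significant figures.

From v = Vmax[S]/(Km+[S]), each point gives Vmax = v(Km+[S])/[S].
Equating: 5.88(Km+1.66)/1.66 = 19.2(Km+28.9)/28.9.
3.542·Km + 5.88 = 0.6644·Km + 19.2, so (3.542 − 0.6644)·Km = 19.2 − 5.88.
Km = 13.32/2.878 = 4.63 µM; then Vmax = 5.88(4.63+1.66)/1.66 = 22.3 μM/s.

4.63 µM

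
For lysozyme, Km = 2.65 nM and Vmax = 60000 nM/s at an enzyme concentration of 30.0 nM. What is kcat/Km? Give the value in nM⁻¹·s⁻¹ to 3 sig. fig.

755 nM⁻¹·s⁻¹

kcat = Vmax/[E]total = 60000/30.0 = 2000 s⁻¹.
kcat/Km = 2000/2.65 = 755 nM⁻¹·s⁻¹.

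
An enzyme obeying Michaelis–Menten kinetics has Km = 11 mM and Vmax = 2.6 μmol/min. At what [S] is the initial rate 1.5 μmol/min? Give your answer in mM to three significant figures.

The required fractional saturation is v/Vmax = 1.5/2.6 = 0.5769.
Then [S]/(Km+[S]) = 0.5769 ⇒ [S] = 11 × 0.5769/(1 − 0.5769) = 15.0 mM.

15.0 mM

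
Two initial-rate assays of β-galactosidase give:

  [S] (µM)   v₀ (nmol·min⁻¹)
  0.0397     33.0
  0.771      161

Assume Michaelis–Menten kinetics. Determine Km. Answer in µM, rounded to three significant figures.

0.206 µM

From v = Vmax[S]/(Km+[S]), each point gives Vmax = v(Km+[S])/[S].
Equating: 33.0(Km+0.0397)/0.0397 = 161(Km+0.771)/0.771.
831.2·Km + 33.0 = 208.8·Km + 161, so (831.2 − 208.8)·Km = 161 − 33.0.
Km = 128.0/622.4 = 0.206 µM; then Vmax = 33.0(0.206+0.0397)/0.0397 = 204 nmol·min⁻¹.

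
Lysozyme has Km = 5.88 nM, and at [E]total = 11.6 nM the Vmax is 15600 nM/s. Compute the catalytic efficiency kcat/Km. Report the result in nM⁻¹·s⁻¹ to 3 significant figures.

229 nM⁻¹·s⁻¹

kcat = Vmax/[E]total = 15600/11.6 = 1340 s⁻¹.
kcat/Km = 1340/5.88 = 229 nM⁻¹·s⁻¹.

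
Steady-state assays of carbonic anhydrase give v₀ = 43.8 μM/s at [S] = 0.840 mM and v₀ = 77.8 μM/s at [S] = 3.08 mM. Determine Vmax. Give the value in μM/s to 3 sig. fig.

110 μM/s

From v = Vmax[S]/(Km+[S]), each point gives Vmax = v(Km+[S])/[S].
Equating: 43.8(Km+0.840)/0.840 = 77.8(Km+3.08)/3.08.
52.14·Km + 43.8 = 25.26·Km + 77.8, so (52.14 − 25.26)·Km = 77.8 − 43.8.
Km = 34.00/26.88 = 1.26 mM; then Vmax = 43.8(1.26+0.840)/0.840 = 110 μM/s.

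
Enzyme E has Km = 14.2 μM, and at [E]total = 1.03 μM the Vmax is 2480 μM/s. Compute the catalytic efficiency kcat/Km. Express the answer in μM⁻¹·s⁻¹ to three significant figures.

kcat = Vmax/[E]total = 2480/1.03 = 2410 s⁻¹.
kcat/Km = 2410/14.2 = 170 μM⁻¹·s⁻¹.

170 μM⁻¹·s⁻¹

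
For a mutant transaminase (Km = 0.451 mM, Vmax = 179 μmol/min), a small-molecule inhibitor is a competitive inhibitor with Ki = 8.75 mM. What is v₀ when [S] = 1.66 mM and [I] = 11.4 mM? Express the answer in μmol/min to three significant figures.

110 μmol/min

α = 1 + [I]/Ki = 1 + 11.4/8.75 = 2.303.
For a competitive inhibitor, Vmax is unchanged and the apparent Km becomes α·Km: Km,app = 1.04 mM, Vmax,app = 179 μmol/min.
v = Vmax,app·[S]/(Km,app + [S]) = 179 × 1.66/(1.04 + 1.66) = 110 μmol/min.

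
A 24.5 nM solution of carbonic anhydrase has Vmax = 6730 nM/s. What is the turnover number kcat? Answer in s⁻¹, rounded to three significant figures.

kcat = Vmax/[E]total = 6730 nM/s / 24.5 nM = 275 s⁻¹.

275 s⁻¹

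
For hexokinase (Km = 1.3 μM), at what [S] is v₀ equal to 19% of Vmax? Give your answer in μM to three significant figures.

0.305 μM

v/Vmax = [S]/(Km+[S]) = 0.19, so [S] = Km·0.19/(1 − 0.19) = 1.3 × 0.2346.
[S] = 0.305 μM.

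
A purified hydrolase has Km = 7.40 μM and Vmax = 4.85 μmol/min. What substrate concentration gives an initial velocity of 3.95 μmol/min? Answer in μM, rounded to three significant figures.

32.5 μM

The required fractional saturation is v/Vmax = 3.95/4.85 = 0.8144.
Then [S]/(Km+[S]) = 0.8144 ⇒ [S] = 7.40 × 0.8144/(1 − 0.8144) = 32.5 μM.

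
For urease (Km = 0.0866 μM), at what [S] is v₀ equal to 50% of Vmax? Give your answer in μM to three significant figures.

0.0866 μM

v/Vmax = [S]/(Km+[S]) = 0.5, so [S] = Km·0.5/(1 − 0.5) = 0.0866 × 1.000.
[S] = 0.0866 μM.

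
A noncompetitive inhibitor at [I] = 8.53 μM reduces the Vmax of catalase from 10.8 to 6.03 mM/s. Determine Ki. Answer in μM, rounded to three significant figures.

10.8 μM

Noncompetitive: Vmax,app = Vmax/α with α = 1 + [I]/Ki.
α = Vmax/Vmax,app = 10.8/6.03 = 1.791.
Since α = 1 + [I]/Ki, [I]/Ki = 1.791 − 1 = 0.7910 and Ki = 8.53/0.7910 = 10.8 μM.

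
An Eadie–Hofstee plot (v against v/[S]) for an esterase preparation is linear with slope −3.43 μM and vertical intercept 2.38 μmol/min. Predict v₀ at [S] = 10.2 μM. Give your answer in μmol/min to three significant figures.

1.78 μmol/min

In the Eadie–Hofstee form v = Vmax − Km·(v/[S]), the slope is −Km and the intercept is Vmax, so Km = 3.43 μM and Vmax = 2.38 μmol/min.
v = 2.38 × 10.2/(3.43 + 10.2) = 1.78 μmol/min.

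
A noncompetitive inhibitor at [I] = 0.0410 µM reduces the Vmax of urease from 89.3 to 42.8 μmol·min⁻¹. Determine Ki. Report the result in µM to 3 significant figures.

Noncompetitive: Vmax,app = Vmax/α with α = 1 + [I]/Ki.
α = Vmax/Vmax,app = 89.3/42.8 = 2.086.
Ki = [I]/(α − 1) = 0.0410/1.086 = 0.0377 µM.

0.0377 µM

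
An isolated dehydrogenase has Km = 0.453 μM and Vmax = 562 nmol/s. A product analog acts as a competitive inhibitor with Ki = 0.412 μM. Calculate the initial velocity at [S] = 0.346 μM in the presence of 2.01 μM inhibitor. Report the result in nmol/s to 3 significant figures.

64.6 nmol/s

With α = 1 + [I]/Ki = 1 + 2.01/0.412 = 5.879, the competitive rate law is v = Vmax[S] / (αKm + [S]).
v = 562×0.346 / (5.879×0.453 + 0.346) = 194.5/3.009 = 64.6 nmol/s.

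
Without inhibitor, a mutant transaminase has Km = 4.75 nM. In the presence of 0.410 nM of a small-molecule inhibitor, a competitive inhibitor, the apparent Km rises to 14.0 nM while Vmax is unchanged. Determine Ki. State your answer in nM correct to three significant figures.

Competitive: Km,app = α·Km with α = 1 + [I]/Ki.
α = Km,app/Km = 14.0/4.75 = 2.947.
Since α = 1 + [I]/Ki, [I]/Ki = 2.947 − 1 = 1.947 and Ki = 0.410/1.947 = 0.211 nM.

0.211 nM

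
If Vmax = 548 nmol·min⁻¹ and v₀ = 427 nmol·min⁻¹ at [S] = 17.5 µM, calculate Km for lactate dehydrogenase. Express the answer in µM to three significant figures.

4.96 µM

v/Vmax = 427/548 = 0.7792 = [S]/(Km+[S]).
So Km + [S] = [S]/0.7792 = 22.46 µM, giving Km = 22.46 − 17.5 = 4.96 µM.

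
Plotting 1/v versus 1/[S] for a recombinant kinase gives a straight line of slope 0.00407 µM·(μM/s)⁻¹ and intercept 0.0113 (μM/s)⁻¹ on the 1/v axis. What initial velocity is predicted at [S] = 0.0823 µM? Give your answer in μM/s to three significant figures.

16.5 μM/s

The y-intercept is 1/Vmax, so Vmax = 1/0.0113 = 88.5 μM/s.
The slope is Km/Vmax, so Km = 0.00407 × 88.5 = 0.360 µM.
Then v = 88.5 × 0.0823/(0.360 + 0.0823) = 16.5 μM/s.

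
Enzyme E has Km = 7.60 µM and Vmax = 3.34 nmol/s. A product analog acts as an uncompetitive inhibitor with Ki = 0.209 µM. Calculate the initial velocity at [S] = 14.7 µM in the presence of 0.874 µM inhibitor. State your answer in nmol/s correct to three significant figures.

α = 1 + [I]/Ki = 1 + 0.874/0.209 = 5.182.
For an uncompetitive inhibitor, both parameters are divided by α, giving Vmax/α and Km/α: Km,app = 1.47 µM, Vmax,app = 0.645 nmol/s.
v = Vmax,app·[S]/(Km,app + [S]) = 0.645 × 14.7/(1.47 + 14.7) = 0.586 nmol/s.

0.586 nmol/s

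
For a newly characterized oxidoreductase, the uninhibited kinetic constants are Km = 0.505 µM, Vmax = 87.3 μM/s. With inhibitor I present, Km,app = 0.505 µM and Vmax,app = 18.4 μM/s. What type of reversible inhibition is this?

noncompetitive

Vmax decreases (87.3 → 18.4 μM/s) while Km is unchanged — pure noncompetitive inhibition.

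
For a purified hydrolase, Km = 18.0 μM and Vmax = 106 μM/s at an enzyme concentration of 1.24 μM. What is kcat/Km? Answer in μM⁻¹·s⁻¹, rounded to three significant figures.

kcat = Vmax/[E]total = 106/1.24 = 85.5 s⁻¹.
kcat/Km = 85.5/18.0 = 4.75 μM⁻¹·s⁻¹.

4.75 μM⁻¹·s⁻¹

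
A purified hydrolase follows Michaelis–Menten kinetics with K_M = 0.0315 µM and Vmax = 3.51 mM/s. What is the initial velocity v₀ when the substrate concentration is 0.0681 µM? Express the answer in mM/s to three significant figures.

2.40 mM/s

v = Vmax·[S]/(Km + [S]) = 3.51 × 0.0681 / (0.0315 + 0.0681)
  = 0.2390 / 0.09960 = 2.40 mM/s.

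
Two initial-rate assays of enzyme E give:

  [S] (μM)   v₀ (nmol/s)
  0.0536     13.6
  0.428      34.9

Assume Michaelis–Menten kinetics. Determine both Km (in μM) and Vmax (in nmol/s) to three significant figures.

Km = 0.124 μM; Vmax = 45.0 nmol/s

In reciprocal form, 1/v = (Km/Vmax)·(1/[S]) + 1/Vmax. The two points give (1/[S], 1/v) = (18.66, 0.07353) and (2.336, 0.02865).
Slope = (0.07353 − 0.02865)/(18.66 − 2.336) = 0.002750; intercept = 0.07353 − 0.002750×18.66 = 0.02223.
Vmax = 1/intercept = 45.0 nmol/s; Km = slope × Vmax = 0.002750 × 45.0 = 0.124 μM.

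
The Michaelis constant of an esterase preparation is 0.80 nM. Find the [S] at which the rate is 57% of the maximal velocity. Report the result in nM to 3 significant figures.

v/Vmax = [S]/(Km+[S]) = 0.57, so [S] = Km·0.57/(1 − 0.57) = 0.80 × 1.326.
[S] = 1.06 nM.

1.06 nM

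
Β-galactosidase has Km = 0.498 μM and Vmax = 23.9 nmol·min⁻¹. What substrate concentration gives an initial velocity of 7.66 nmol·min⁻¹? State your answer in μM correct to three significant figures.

0.235 μM

The required fractional saturation is v/Vmax = 7.66/23.9 = 0.3205.
Then [S]/(Km+[S]) = 0.3205 ⇒ [S] = 0.498 × 0.3205/(1 − 0.3205) = 0.235 μM.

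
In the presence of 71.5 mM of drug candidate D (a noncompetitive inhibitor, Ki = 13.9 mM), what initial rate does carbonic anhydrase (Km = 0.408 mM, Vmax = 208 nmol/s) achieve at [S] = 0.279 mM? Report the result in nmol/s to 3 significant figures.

α = 1 + [I]/Ki = 1 + 71.5/13.9 = 6.144.
For a noncompetitive inhibitor, Vmax is reduced to Vmax/α while Km is unchanged: Km,app = 0.408 mM, Vmax,app = 33.9 nmol/s.
v = Vmax,app·[S]/(Km,app + [S]) = 33.9 × 0.279/(0.408 + 0.279) = 13.7 nmol/s.

13.7 nmol/s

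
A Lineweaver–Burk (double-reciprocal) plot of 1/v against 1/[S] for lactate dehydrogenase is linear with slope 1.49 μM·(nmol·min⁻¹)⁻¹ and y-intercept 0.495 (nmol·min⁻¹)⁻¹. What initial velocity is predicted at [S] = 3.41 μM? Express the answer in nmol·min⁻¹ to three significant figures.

The y-intercept is 1/Vmax, so Vmax = 1/0.495 = 2.02 nmol·min⁻¹.
The slope is Km/Vmax, so Km = 1.49 × 2.02 = 3.01 μM.
Then v = 2.02 × 3.41/(3.01 + 3.41) = 1.07 nmol·min⁻¹.

1.07 nmol·min⁻¹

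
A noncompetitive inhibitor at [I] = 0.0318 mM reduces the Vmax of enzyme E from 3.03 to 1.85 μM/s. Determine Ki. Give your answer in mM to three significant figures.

Noncompetitive: Vmax,app = Vmax/α with α = 1 + [I]/Ki.
α = Vmax/Vmax,app = 3.03/1.85 = 1.638.
Since α = 1 + [I]/Ki, [I]/Ki = 1.638 − 1 = 0.6378 and Ki = 0.0318/0.6378 = 0.0499 mM.

0.0499 mM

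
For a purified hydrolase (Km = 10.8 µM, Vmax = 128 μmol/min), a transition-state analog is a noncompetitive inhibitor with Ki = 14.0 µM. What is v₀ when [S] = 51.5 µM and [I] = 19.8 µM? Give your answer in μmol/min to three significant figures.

43.8 μmol/min

α = 1 + [I]/Ki = 1 + 19.8/14.0 = 2.414.
For a noncompetitive inhibitor, Vmax is reduced to Vmax/α while Km is unchanged: Km,app = 10.8 µM, Vmax,app = 53.0 μmol/min.
v = Vmax,app·[S]/(Km,app + [S]) = 53.0 × 51.5/(10.8 + 51.5) = 43.8 μmol/min.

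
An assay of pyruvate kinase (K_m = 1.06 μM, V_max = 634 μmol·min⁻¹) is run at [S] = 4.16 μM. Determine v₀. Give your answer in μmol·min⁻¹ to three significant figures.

505 μmol·min⁻¹

v = Vmax·[S]/(Km + [S]) = 634 × 4.16 / (1.06 + 4.16)
  = 2637 / 5.220 = 505 μmol·min⁻¹.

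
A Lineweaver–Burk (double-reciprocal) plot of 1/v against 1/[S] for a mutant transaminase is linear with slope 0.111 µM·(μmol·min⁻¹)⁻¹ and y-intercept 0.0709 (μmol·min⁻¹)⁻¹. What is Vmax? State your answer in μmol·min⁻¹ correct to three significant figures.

14.1 μmol·min⁻¹

The y-intercept of a Lineweaver–Burk plot equals 1/Vmax, so Vmax = 1/0.0709 = 14.1 μmol·min⁻¹.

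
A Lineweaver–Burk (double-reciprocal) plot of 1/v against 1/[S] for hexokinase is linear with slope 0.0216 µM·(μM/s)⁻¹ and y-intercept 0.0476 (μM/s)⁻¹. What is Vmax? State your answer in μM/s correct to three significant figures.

21.0 μM/s

The y-intercept of a Lineweaver–Burk plot equals 1/Vmax, so Vmax = 1/0.0476 = 21.0 μM/s.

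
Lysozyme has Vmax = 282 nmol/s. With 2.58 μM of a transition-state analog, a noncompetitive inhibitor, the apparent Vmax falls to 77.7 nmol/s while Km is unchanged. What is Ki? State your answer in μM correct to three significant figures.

0.981 μM

Noncompetitive: Vmax,app = Vmax/α with α = 1 + [I]/Ki.
α = Vmax/Vmax,app = 282/77.7 = 3.629.
Since α = 1 + [I]/Ki, [I]/Ki = 3.629 − 1 = 2.629 and Ki = 2.58/2.629 = 0.981 μM.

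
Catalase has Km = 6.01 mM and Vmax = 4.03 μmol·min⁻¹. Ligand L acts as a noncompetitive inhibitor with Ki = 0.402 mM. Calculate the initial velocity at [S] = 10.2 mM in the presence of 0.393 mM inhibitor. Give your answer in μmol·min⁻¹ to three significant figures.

With α = 1 + [I]/Ki = 1 + 0.393/0.402 = 1.978, the noncompetitive rate law is v = (Vmax/α)·[S] / (Km + [S]).
v = (4.03/1.978)×10.2 / (6.01 + 10.2) = 20.79/16.21 = 1.28 μmol·min⁻¹.

1.28 μmol·min⁻¹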